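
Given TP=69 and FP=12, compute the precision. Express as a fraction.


Precision = TP / (TP + FP) = 69 / 81 = 23/27.

23/27


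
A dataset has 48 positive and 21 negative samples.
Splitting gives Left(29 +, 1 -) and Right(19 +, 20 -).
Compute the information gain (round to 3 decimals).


H(parent) = 0.8865. H(left) = 0.2108, H(right) = 0.9995. Weighted = (30/69)*0.2108 + (39/69)*0.9995 = 0.6566. IG = 0.8865 - 0.6566 = 0.2299, which rounds to 0.230.

0.230


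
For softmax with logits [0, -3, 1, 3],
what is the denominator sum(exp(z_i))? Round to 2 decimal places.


Denom = e^0=1.0000 + e^-3=0.0498 + e^1=2.7183 + e^3=20.0855. Sum = 23.8536, which rounds to 23.85.

23.85


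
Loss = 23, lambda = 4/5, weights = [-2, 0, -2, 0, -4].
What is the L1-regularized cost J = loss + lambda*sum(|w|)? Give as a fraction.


L1 norm = sum(|w|) = 8. J = 23 + 4/5 * 8 = 147/5.

147/5


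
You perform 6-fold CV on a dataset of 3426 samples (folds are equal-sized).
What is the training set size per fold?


Each validation fold has 3426/6 = 571 samples. Training set = 3426 - 571 = 2855.

2855


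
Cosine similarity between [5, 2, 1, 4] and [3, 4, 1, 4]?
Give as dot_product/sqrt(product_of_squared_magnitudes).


dot = 40. |a|^2 = 46, |b|^2 = 42. cos = 40/sqrt(1932).

40/sqrt(1932)


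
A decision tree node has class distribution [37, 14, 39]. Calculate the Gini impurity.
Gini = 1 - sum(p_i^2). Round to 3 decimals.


Total = 90. Proportions: 37/90, 14/90, 39/90. sum(p_i^2) = 0.3810. Gini = 1 - 0.3810 = 0.6190, which rounds to 0.619.

0.619


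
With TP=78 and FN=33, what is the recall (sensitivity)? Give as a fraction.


Recall = TP / (TP + FN) = 78 / 111 = 26/37.

26/37


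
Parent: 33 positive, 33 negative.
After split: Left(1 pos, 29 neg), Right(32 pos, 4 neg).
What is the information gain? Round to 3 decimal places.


H(parent) = 1.0000. H(left) = 0.2108, H(right) = 0.5033. Weighted = (30/66)*0.2108 + (36/66)*0.5033 = 0.3703. IG = 1.0000 - 0.3703 = 0.6297, which rounds to 0.630.

0.630


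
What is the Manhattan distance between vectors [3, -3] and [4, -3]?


d = sum of absolute differences: |3-4|=1 + |-3--3|=0 = 1.

1


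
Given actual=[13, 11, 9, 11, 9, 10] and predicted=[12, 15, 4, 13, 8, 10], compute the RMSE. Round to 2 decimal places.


MSE = 7.8333. RMSE = sqrt(7.8333) = 2.80.

2.80


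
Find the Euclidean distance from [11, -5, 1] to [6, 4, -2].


d = sqrt(sum of squared differences). (11-6)^2=25, (-5-4)^2=81, (1--2)^2=9. Sum = 115.

sqrt(115)


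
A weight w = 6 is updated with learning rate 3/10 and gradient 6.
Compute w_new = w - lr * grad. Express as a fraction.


w_new = 6 - 3/10 * 6 = 6 - 9/5 = 21/5.

21/5


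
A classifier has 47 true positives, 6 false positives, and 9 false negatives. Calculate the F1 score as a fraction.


Precision = 47/53 = 47/53. Recall = 47/56 = 47/56. F1 = 2*P*R/(P+R) = 94/109.

94/109


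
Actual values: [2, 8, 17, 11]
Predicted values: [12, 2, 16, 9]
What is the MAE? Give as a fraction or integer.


MAE = (1/4) * (|2-12|=10 + |8-2|=6 + |17-16|=1 + |11-9|=2). Sum = 19. MAE = 19/4.

19/4


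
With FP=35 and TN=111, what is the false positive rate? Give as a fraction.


FPR = FP / (FP + TN) = 35 / 146 = 35/146.

35/146


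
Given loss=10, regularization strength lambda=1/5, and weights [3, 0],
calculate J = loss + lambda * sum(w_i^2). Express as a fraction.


L2 sq norm = sum(w^2) = 9. J = 10 + 1/5 * 9 = 59/5.

59/5


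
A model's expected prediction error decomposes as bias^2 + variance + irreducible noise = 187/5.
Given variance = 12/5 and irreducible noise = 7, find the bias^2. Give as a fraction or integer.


Total error = bias^2 + variance + irreducible noise. So bias^2 = 187/5 - 12/5 - 7 = 28.

28


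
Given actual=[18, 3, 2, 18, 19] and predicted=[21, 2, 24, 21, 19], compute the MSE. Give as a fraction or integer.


MSE = (1/5) * ((18-21)^2=9 + (3-2)^2=1 + (2-24)^2=484 + (18-21)^2=9 + (19-19)^2=0). Sum = 503. MSE = 503/5.

503/5


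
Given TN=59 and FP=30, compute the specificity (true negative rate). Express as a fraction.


Specificity = TN / (TN + FP) = 59 / 89 = 59/89.

59/89


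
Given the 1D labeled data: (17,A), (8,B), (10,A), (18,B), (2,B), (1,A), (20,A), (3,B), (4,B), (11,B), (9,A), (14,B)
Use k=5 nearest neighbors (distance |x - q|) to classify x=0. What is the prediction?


Distances: |17-0|=17, |8-0|=8, |10-0|=10, |18-0|=18, |2-0|=2, |1-0|=1, |20-0|=20, |3-0|=3, |4-0|=4, |11-0|=11, |9-0|=9, |14-0|=14. 5 nearest: (1,A), (2,B), (3,B), (4,B), (8,B). Counts: {'A': 1, 'B': 4}. Majority class: B.

B


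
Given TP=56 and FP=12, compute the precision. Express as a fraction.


Precision = TP / (TP + FP) = 56 / 68 = 14/17.

14/17


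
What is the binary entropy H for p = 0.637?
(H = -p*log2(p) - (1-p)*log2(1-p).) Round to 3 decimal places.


H = -0.637*log2(0.637) - 0.363*log2(0.363) = 0.945.

0.945


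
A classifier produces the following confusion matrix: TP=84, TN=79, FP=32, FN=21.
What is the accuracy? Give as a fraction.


Accuracy = (TP + TN) / (TP + TN + FP + FN) = (84 + 79) / 216 = 163/216.

163/216


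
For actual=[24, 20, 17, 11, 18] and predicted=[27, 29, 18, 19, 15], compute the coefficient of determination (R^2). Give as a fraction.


Mean(y) = 18. SS_res = 164. SS_tot = 90. R^2 = 1 - 164/(90) = -37/45.

-37/45


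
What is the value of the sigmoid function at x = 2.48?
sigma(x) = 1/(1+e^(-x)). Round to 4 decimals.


sigma(2.48) = 1/(1+e^(-2.48)) = 1/(1+0.083743) = 1/1.083743 = 0.9227.

0.9227


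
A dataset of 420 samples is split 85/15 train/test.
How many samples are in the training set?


Test set = 420 * 15% = 63. Training set = 420 - 63 = 357.

357


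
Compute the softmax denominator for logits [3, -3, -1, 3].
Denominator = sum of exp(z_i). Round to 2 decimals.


Denom = e^3=20.0855 + e^-3=0.0498 + e^-1=0.3679 + e^3=20.0855. Sum = 40.5887, which rounds to 40.59.

40.59


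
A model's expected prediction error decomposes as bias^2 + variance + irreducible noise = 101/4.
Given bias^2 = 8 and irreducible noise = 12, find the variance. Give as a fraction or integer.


Total error = bias^2 + variance + irreducible noise. So variance = 101/4 - 8 - 12 = 21/4.

21/4


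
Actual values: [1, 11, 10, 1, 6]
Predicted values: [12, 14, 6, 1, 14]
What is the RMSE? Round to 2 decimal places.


MSE = 42.0000. RMSE = sqrt(42.0000) = 6.48.

6.48


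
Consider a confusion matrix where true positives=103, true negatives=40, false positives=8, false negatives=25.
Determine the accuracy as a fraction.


Accuracy = (TP + TN) / (TP + TN + FP + FN) = (103 + 40) / 176 = 13/16.

13/16


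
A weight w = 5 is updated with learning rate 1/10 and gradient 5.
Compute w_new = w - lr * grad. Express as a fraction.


w_new = 5 - 1/10 * 5 = 5 - 1/2 = 9/2.

9/2


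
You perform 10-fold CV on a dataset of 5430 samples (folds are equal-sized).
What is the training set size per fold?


Each validation fold has 5430/10 = 543 samples. Training set = 5430 - 543 = 4887.

4887


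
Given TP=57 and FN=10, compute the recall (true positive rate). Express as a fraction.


Recall = TP / (TP + FN) = 57 / 67 = 57/67.

57/67


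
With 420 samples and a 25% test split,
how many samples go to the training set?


Test set = 420 * 25% = 105. Training set = 420 - 105 = 315.

315


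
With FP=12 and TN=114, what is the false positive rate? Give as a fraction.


FPR = FP / (FP + TN) = 12 / 126 = 2/21.

2/21


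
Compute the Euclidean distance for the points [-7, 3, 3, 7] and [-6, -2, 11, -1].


d = sqrt(sum of squared differences). (-7--6)^2=1, (3--2)^2=25, (3-11)^2=64, (7--1)^2=64. Sum = 154.

sqrt(154)


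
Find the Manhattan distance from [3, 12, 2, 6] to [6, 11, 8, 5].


d = sum of absolute differences: |3-6|=3 + |12-11|=1 + |2-8|=6 + |6-5|=1 = 11.

11


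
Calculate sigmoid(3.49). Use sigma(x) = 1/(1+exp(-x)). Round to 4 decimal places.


sigma(3.49) = 1/(1+e^(-3.49)) = 1/(1+0.030501) = 1/1.030501 = 0.9704.

0.9704


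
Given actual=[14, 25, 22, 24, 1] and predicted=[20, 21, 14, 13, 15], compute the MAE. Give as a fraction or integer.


MAE = (1/5) * (|14-20|=6 + |25-21|=4 + |22-14|=8 + |24-13|=11 + |1-15|=14). Sum = 43. MAE = 43/5.

43/5


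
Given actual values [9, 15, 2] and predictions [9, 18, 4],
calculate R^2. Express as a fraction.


Mean(y) = 26/3. SS_res = 13. SS_tot = 254/3. R^2 = 1 - 13/(254/3) = 215/254.

215/254


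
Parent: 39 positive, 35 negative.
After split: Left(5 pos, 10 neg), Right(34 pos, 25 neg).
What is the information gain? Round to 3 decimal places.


H(parent) = 0.9979. H(left) = 0.9183, H(right) = 0.9831. Weighted = (15/74)*0.9183 + (59/74)*0.9831 = 0.9700. IG = 0.9979 - 0.9700 = 0.0279, which rounds to 0.028.

0.028


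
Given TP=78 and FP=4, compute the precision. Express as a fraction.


Precision = TP / (TP + FP) = 78 / 82 = 39/41.

39/41


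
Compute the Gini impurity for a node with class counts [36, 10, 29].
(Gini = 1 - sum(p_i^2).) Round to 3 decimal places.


Total = 75. Proportions: 36/75, 10/75, 29/75. sum(p_i^2) = 0.3977. Gini = 1 - 0.3977 = 0.6023, which rounds to 0.602.

0.602


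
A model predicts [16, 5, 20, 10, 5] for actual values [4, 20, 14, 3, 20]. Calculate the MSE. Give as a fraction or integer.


MSE = (1/5) * ((4-16)^2=144 + (20-5)^2=225 + (14-20)^2=36 + (3-10)^2=49 + (20-5)^2=225). Sum = 679. MSE = 679/5.

679/5


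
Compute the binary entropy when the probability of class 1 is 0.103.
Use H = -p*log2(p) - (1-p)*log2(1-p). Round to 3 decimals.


H = -0.103*log2(0.103) - 0.897*log2(0.897) = 0.478.

0.478


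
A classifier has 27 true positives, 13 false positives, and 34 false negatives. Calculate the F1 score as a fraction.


Precision = 27/40 = 27/40. Recall = 27/61 = 27/61. F1 = 2*P*R/(P+R) = 54/101.

54/101


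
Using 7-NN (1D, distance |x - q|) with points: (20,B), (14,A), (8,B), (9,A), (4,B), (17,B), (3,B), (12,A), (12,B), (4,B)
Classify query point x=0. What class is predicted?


Distances: |20-0|=20, |14-0|=14, |8-0|=8, |9-0|=9, |4-0|=4, |17-0|=17, |3-0|=3, |12-0|=12, |12-0|=12, |4-0|=4. 7 nearest: (3,B), (4,B), (4,B), (8,B), (9,A), (12,A), (12,B). Counts: {'B': 5, 'A': 2}. Majority class: B.

B


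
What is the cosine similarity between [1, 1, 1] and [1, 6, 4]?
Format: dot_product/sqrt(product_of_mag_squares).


dot = 11. |a|^2 = 3, |b|^2 = 53. cos = 11/sqrt(159).

11/sqrt(159)


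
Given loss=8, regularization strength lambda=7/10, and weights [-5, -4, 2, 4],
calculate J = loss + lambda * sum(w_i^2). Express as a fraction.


L2 sq norm = sum(w^2) = 61. J = 8 + 7/10 * 61 = 507/10.

507/10


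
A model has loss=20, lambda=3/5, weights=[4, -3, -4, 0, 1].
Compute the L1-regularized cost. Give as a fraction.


L1 norm = sum(|w|) = 12. J = 20 + 3/5 * 12 = 136/5.

136/5


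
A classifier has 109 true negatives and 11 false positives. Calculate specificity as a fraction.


Specificity = TN / (TN + FP) = 109 / 120 = 109/120.

109/120


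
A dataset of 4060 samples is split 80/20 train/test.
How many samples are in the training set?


Test set = 4060 * 20% = 812. Training set = 4060 - 812 = 3248.

3248


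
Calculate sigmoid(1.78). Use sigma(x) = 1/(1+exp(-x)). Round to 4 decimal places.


sigma(1.78) = 1/(1+e^(-1.78)) = 1/(1+0.168638) = 1/1.168638 = 0.8557.

0.8557


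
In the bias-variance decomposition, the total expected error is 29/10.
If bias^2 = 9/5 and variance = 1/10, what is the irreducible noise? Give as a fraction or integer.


Total error = bias^2 + variance + irreducible noise. So irreducible noise = 29/10 - 9/5 - 1/10 = 1.

1


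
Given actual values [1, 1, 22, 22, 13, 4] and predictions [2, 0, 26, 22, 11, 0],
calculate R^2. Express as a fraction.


Mean(y) = 21/2. SS_res = 38. SS_tot = 987/2. R^2 = 1 - 38/(987/2) = 911/987.

911/987


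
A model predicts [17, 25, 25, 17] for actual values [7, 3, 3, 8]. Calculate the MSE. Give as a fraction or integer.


MSE = (1/4) * ((7-17)^2=100 + (3-25)^2=484 + (3-25)^2=484 + (8-17)^2=81). Sum = 1149. MSE = 1149/4.

1149/4


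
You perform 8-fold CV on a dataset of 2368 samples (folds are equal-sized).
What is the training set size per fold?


Each validation fold has 2368/8 = 296 samples. Training set = 2368 - 296 = 2072.

2072


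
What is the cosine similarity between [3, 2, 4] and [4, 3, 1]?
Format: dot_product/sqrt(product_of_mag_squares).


dot = 22. |a|^2 = 29, |b|^2 = 26. cos = 22/sqrt(754).

22/sqrt(754)


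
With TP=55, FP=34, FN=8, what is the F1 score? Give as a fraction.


Precision = 55/89 = 55/89. Recall = 55/63 = 55/63. F1 = 2*P*R/(P+R) = 55/76.

55/76


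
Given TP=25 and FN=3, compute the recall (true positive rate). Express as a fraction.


Recall = TP / (TP + FN) = 25 / 28 = 25/28.

25/28


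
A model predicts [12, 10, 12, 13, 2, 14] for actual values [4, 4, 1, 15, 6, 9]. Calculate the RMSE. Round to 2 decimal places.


MSE = 44.3333. RMSE = sqrt(44.3333) = 6.66.

6.66


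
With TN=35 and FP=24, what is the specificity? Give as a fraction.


Specificity = TN / (TN + FP) = 35 / 59 = 35/59.

35/59


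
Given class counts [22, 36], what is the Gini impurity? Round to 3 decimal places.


Total = 58. Proportions: 22/58, 36/58. sum(p_i^2) = 0.5291. Gini = 1 - 0.5291 = 0.4709, which rounds to 0.471.

0.471


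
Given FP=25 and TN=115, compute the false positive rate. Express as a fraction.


FPR = FP / (FP + TN) = 25 / 140 = 5/28.

5/28


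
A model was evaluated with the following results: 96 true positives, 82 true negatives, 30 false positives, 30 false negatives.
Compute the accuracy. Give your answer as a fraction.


Accuracy = (TP + TN) / (TP + TN + FP + FN) = (96 + 82) / 238 = 89/119.

89/119


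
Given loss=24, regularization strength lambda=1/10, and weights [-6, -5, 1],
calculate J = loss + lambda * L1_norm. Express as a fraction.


L1 norm = sum(|w|) = 12. J = 24 + 1/10 * 12 = 126/5.

126/5


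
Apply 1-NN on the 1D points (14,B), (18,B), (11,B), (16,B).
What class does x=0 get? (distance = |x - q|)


Distances: |14-0|=14, |18-0|=18, |11-0|=11, |16-0|=16. 1 nearest: (11,B). Counts: {'B': 1}. Majority class: B.

B


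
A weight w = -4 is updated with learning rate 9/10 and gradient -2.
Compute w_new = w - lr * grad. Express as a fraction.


w_new = -4 - 9/10 * -2 = -4 - -9/5 = -11/5.

-11/5


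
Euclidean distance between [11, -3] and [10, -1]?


d = sqrt(sum of squared differences). (11-10)^2=1, (-3--1)^2=4. Sum = 5.

sqrt(5)


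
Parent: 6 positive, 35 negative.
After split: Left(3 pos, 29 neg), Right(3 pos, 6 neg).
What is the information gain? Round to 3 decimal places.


H(parent) = 0.6006. H(left) = 0.4489, H(right) = 0.9183. Weighted = (32/41)*0.4489 + (9/41)*0.9183 = 0.5519. IG = 0.6006 - 0.5519 = 0.0487, which rounds to 0.049.

0.049


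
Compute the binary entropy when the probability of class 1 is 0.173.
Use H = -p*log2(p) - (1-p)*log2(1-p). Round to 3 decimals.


H = -0.173*log2(0.173) - 0.827*log2(0.827) = 0.665.

0.665


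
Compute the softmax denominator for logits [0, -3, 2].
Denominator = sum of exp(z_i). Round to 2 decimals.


Denom = e^0=1.0000 + e^-3=0.0498 + e^2=7.3891. Sum = 8.4389, which rounds to 8.44.

8.44


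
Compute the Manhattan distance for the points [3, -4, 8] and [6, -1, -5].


d = sum of absolute differences: |3-6|=3 + |-4--1|=3 + |8--5|=13 = 19.

19


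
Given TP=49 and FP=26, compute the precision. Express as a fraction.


Precision = TP / (TP + FP) = 49 / 75 = 49/75.

49/75


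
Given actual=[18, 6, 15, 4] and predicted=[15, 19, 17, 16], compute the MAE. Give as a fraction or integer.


MAE = (1/4) * (|18-15|=3 + |6-19|=13 + |15-17|=2 + |4-16|=12). Sum = 30. MAE = 15/2.

15/2


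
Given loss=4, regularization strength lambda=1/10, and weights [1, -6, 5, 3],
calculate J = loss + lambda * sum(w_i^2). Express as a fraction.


L2 sq norm = sum(w^2) = 71. J = 4 + 1/10 * 71 = 111/10.

111/10


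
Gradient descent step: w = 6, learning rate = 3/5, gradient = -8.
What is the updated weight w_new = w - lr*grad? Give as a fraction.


w_new = 6 - 3/5 * -8 = 6 - -24/5 = 54/5.

54/5


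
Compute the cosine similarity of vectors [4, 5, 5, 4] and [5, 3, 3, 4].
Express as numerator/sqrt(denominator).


dot = 66. |a|^2 = 82, |b|^2 = 59. cos = 66/sqrt(4838).

66/sqrt(4838)


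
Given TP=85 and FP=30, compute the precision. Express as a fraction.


Precision = TP / (TP + FP) = 85 / 115 = 17/23.

17/23


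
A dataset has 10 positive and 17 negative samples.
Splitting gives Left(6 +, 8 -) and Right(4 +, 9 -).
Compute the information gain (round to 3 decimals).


H(parent) = 0.9510. H(left) = 0.9852, H(right) = 0.8905. Weighted = (14/27)*0.9852 + (13/27)*0.8905 = 0.9396. IG = 0.9510 - 0.9396 = 0.0114, which rounds to 0.011.

0.011


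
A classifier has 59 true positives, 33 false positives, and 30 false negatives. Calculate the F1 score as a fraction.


Precision = 59/92 = 59/92. Recall = 59/89 = 59/89. F1 = 2*P*R/(P+R) = 118/181.

118/181


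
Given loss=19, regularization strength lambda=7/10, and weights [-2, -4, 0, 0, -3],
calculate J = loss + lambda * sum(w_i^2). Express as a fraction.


L2 sq norm = sum(w^2) = 29. J = 19 + 7/10 * 29 = 393/10.

393/10


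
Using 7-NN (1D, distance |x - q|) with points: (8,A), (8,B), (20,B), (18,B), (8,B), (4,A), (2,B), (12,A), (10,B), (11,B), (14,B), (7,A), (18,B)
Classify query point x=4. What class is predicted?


Distances: |8-4|=4, |8-4|=4, |20-4|=16, |18-4|=14, |8-4|=4, |4-4|=0, |2-4|=2, |12-4|=8, |10-4|=6, |11-4|=7, |14-4|=10, |7-4|=3, |18-4|=14. 7 nearest: (4,A), (2,B), (7,A), (8,A), (8,B), (8,B), (10,B). Counts: {'A': 3, 'B': 4}. Majority class: B.

B


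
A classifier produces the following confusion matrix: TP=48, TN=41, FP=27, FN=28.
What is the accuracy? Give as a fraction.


Accuracy = (TP + TN) / (TP + TN + FP + FN) = (48 + 41) / 144 = 89/144.

89/144


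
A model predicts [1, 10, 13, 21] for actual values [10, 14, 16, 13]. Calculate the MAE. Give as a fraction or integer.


MAE = (1/4) * (|10-1|=9 + |14-10|=4 + |16-13|=3 + |13-21|=8). Sum = 24. MAE = 6.

6


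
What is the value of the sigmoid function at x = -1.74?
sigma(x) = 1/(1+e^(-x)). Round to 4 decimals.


sigma(-1.74) = 1/(1+e^(1.74)) = 1/(1+5.697343) = 1/6.697343 = 0.1493.

0.1493


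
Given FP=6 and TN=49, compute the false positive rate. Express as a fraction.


FPR = FP / (FP + TN) = 6 / 55 = 6/55.

6/55


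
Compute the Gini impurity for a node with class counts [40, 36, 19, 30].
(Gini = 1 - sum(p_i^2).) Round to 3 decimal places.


Total = 125. Proportions: 40/125, 36/125, 19/125, 30/125. sum(p_i^2) = 0.2660. Gini = 1 - 0.2660 = 0.7340, which rounds to 0.734.

0.734


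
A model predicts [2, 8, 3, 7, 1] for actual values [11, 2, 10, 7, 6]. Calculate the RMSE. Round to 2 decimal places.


MSE = 38.2000. RMSE = sqrt(38.2000) = 6.18.

6.18


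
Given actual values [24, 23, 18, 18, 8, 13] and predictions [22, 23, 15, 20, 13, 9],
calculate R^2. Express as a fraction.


Mean(y) = 52/3. SS_res = 58. SS_tot = 550/3. R^2 = 1 - 58/(550/3) = 188/275.

188/275


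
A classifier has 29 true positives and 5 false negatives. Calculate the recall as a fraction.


Recall = TP / (TP + FN) = 29 / 34 = 29/34.

29/34


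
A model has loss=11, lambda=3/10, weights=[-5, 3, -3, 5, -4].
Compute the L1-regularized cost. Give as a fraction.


L1 norm = sum(|w|) = 20. J = 11 + 3/10 * 20 = 17.

17


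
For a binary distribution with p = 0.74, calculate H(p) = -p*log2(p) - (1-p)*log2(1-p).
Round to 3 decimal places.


H = -0.74*log2(0.74) - 0.26*log2(0.26) = 0.827.

0.827


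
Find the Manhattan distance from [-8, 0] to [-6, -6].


d = sum of absolute differences: |-8--6|=2 + |0--6|=6 = 8.

8


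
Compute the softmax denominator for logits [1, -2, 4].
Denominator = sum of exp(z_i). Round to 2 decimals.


Denom = e^1=2.7183 + e^-2=0.1353 + e^4=54.5982. Sum = 57.4518, which rounds to 57.45.

57.45


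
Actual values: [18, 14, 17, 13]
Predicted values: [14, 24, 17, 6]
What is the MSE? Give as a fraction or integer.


MSE = (1/4) * ((18-14)^2=16 + (14-24)^2=100 + (17-17)^2=0 + (13-6)^2=49). Sum = 165. MSE = 165/4.

165/4


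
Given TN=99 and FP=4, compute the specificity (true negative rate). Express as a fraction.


Specificity = TN / (TN + FP) = 99 / 103 = 99/103.

99/103


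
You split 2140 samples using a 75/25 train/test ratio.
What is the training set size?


Test set = 2140 * 25% = 535. Training set = 2140 - 535 = 1605.

1605


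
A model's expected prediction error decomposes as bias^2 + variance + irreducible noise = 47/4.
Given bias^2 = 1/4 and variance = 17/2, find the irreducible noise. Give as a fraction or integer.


Total error = bias^2 + variance + irreducible noise. So irreducible noise = 47/4 - 1/4 - 17/2 = 3.

3


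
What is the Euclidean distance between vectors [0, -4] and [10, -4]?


d = sqrt(sum of squared differences). (0-10)^2=100, (-4--4)^2=0. Sum = 100.

10


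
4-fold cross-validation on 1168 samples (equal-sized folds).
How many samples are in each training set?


Each validation fold has 1168/4 = 292 samples. Training set = 1168 - 292 = 876.

876


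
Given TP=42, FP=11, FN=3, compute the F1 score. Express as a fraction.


Precision = 42/53 = 42/53. Recall = 42/45 = 14/15. F1 = 2*P*R/(P+R) = 6/7.

6/7


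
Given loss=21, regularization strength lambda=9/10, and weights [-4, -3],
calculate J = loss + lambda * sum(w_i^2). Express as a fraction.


L2 sq norm = sum(w^2) = 25. J = 21 + 9/10 * 25 = 87/2.

87/2


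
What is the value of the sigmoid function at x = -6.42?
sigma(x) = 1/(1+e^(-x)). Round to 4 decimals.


sigma(-6.42) = 1/(1+e^(6.42)) = 1/(1+614.003114) = 1/615.003114 = 0.0016.

0.0016


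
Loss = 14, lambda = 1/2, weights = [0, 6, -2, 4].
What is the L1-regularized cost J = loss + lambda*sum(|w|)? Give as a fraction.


L1 norm = sum(|w|) = 12. J = 14 + 1/2 * 12 = 20.

20


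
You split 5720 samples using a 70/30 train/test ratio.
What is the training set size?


Test set = 5720 * 30% = 1716. Training set = 5720 - 1716 = 4004.

4004


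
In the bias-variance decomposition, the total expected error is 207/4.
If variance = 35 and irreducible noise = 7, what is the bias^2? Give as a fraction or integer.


Total error = bias^2 + variance + irreducible noise. So bias^2 = 207/4 - 35 - 7 = 39/4.

39/4


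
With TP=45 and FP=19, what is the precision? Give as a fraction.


Precision = TP / (TP + FP) = 45 / 64 = 45/64.

45/64


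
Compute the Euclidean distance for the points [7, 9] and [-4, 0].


d = sqrt(sum of squared differences). (7--4)^2=121, (9-0)^2=81. Sum = 202.

sqrt(202)


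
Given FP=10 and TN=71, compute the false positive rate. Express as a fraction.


FPR = FP / (FP + TN) = 10 / 81 = 10/81.

10/81


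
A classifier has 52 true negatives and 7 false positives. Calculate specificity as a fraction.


Specificity = TN / (TN + FP) = 52 / 59 = 52/59.

52/59


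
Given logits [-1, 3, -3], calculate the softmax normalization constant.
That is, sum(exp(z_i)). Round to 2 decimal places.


Denom = e^-1=0.3679 + e^3=20.0855 + e^-3=0.0498. Sum = 20.5032, which rounds to 20.50.

20.50


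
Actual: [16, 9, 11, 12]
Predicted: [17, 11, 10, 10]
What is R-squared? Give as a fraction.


Mean(y) = 12. SS_res = 10. SS_tot = 26. R^2 = 1 - 10/(26) = 8/13.

8/13


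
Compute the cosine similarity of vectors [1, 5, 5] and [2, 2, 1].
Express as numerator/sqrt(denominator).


dot = 17. |a|^2 = 51, |b|^2 = 9. cos = 17/sqrt(459).

17/sqrt(459)


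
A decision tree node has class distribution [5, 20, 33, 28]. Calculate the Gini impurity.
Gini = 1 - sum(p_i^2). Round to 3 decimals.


Total = 86. Proportions: 5/86, 20/86, 33/86, 28/86. sum(p_i^2) = 0.3107. Gini = 1 - 0.3107 = 0.6893, which rounds to 0.689.

0.689


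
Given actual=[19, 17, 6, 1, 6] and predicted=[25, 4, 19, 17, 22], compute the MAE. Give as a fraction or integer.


MAE = (1/5) * (|19-25|=6 + |17-4|=13 + |6-19|=13 + |1-17|=16 + |6-22|=16). Sum = 64. MAE = 64/5.

64/5


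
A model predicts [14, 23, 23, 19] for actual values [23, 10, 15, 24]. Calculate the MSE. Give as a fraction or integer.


MSE = (1/4) * ((23-14)^2=81 + (10-23)^2=169 + (15-23)^2=64 + (24-19)^2=25). Sum = 339. MSE = 339/4.

339/4


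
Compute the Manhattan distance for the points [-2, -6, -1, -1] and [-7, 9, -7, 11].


d = sum of absolute differences: |-2--7|=5 + |-6-9|=15 + |-1--7|=6 + |-1-11|=12 = 38.

38


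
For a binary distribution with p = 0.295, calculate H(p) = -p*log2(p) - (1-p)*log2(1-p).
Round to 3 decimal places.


H = -0.295*log2(0.295) - 0.705*log2(0.705) = 0.875.

0.875


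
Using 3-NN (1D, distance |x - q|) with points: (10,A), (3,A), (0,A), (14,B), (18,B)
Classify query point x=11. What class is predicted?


Distances: |10-11|=1, |3-11|=8, |0-11|=11, |14-11|=3, |18-11|=7. 3 nearest: (10,A), (14,B), (18,B). Counts: {'A': 1, 'B': 2}. Majority class: B.

B


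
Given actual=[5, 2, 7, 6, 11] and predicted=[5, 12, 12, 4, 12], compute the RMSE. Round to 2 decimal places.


MSE = 26.0000. RMSE = sqrt(26.0000) = 5.10.

5.10


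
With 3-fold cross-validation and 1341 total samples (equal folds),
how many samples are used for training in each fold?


Each validation fold has 1341/3 = 447 samples. Training set = 1341 - 447 = 894.

894


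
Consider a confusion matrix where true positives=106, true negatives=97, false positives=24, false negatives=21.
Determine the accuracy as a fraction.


Accuracy = (TP + TN) / (TP + TN + FP + FN) = (106 + 97) / 248 = 203/248.

203/248


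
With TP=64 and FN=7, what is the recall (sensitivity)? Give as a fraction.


Recall = TP / (TP + FN) = 64 / 71 = 64/71.

64/71


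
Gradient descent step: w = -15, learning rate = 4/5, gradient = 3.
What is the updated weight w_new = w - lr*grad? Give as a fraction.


w_new = -15 - 4/5 * 3 = -15 - 12/5 = -87/5.

-87/5


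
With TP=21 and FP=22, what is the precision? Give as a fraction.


Precision = TP / (TP + FP) = 21 / 43 = 21/43.

21/43


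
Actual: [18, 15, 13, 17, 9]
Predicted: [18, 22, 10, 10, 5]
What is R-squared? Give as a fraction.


Mean(y) = 72/5. SS_res = 123. SS_tot = 256/5. R^2 = 1 - 123/(256/5) = -359/256.

-359/256


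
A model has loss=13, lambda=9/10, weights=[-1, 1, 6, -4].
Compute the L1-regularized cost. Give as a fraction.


L1 norm = sum(|w|) = 12. J = 13 + 9/10 * 12 = 119/5.

119/5


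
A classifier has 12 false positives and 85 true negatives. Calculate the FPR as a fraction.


FPR = FP / (FP + TN) = 12 / 97 = 12/97.

12/97


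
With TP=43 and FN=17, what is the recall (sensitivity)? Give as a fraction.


Recall = TP / (TP + FN) = 43 / 60 = 43/60.

43/60


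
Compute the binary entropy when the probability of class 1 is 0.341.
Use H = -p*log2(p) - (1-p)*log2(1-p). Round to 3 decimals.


H = -0.341*log2(0.341) - 0.659*log2(0.659) = 0.926.

0.926


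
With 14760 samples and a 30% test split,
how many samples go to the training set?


Test set = 14760 * 30% = 4428. Training set = 14760 - 4428 = 10332.

10332


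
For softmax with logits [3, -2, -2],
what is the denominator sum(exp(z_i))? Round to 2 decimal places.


Denom = e^3=20.0855 + e^-2=0.1353 + e^-2=0.1353. Sum = 20.3561, which rounds to 20.36.

20.36


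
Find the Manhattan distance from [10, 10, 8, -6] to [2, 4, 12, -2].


d = sum of absolute differences: |10-2|=8 + |10-4|=6 + |8-12|=4 + |-6--2|=4 = 22.

22


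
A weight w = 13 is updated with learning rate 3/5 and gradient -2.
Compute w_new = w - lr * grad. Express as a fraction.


w_new = 13 - 3/5 * -2 = 13 - -6/5 = 71/5.

71/5


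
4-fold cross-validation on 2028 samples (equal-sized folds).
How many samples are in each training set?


Each validation fold has 2028/4 = 507 samples. Training set = 2028 - 507 = 1521.

1521


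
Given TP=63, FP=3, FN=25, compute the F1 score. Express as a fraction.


Precision = 63/66 = 21/22. Recall = 63/88 = 63/88. F1 = 2*P*R/(P+R) = 9/11.

9/11


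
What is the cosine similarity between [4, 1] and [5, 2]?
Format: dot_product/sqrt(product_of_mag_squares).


dot = 22. |a|^2 = 17, |b|^2 = 29. cos = 22/sqrt(493).

22/sqrt(493)


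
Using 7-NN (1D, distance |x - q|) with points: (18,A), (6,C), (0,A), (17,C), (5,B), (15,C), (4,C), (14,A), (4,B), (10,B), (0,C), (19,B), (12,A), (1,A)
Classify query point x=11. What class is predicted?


Distances: |18-11|=7, |6-11|=5, |0-11|=11, |17-11|=6, |5-11|=6, |15-11|=4, |4-11|=7, |14-11|=3, |4-11|=7, |10-11|=1, |0-11|=11, |19-11|=8, |12-11|=1, |1-11|=10. 7 nearest: (12,A), (10,B), (14,A), (15,C), (6,C), (5,B), (17,C). Counts: {'A': 2, 'B': 2, 'C': 3}. Majority class: C.

C


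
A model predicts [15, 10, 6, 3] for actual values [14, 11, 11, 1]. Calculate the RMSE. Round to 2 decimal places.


MSE = 7.7500. RMSE = sqrt(7.7500) = 2.78.

2.78


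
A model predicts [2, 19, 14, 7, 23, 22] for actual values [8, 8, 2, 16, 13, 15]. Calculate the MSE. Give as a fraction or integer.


MSE = (1/6) * ((8-2)^2=36 + (8-19)^2=121 + (2-14)^2=144 + (16-7)^2=81 + (13-23)^2=100 + (15-22)^2=49). Sum = 531. MSE = 177/2.

177/2


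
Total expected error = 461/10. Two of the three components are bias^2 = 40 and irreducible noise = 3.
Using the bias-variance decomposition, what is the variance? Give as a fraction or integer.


Total error = bias^2 + variance + irreducible noise. So variance = 461/10 - 40 - 3 = 31/10.

31/10


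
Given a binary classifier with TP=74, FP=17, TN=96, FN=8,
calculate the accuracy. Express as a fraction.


Accuracy = (TP + TN) / (TP + TN + FP + FN) = (74 + 96) / 195 = 34/39.

34/39


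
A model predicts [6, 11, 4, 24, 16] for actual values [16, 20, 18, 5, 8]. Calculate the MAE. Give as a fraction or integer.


MAE = (1/5) * (|16-6|=10 + |20-11|=9 + |18-4|=14 + |5-24|=19 + |8-16|=8). Sum = 60. MAE = 12.

12


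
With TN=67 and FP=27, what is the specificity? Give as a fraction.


Specificity = TN / (TN + FP) = 67 / 94 = 67/94.

67/94


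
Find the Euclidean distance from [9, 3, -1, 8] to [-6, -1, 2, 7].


d = sqrt(sum of squared differences). (9--6)^2=225, (3--1)^2=16, (-1-2)^2=9, (8-7)^2=1. Sum = 251.

sqrt(251)


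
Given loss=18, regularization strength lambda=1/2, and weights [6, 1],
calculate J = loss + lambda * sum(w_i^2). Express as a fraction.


L2 sq norm = sum(w^2) = 37. J = 18 + 1/2 * 37 = 73/2.

73/2


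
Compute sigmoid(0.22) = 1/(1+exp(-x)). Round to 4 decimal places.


sigma(0.22) = 1/(1+e^(-0.22)) = 1/(1+0.802519) = 1/1.802519 = 0.5548.

0.5548


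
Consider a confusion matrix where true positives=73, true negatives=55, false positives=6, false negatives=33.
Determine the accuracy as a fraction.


Accuracy = (TP + TN) / (TP + TN + FP + FN) = (73 + 55) / 167 = 128/167.

128/167


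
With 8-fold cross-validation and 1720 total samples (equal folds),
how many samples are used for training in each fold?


Each validation fold has 1720/8 = 215 samples. Training set = 1720 - 215 = 1505.

1505


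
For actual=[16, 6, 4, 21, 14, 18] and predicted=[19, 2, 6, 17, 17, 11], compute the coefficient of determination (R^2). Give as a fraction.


Mean(y) = 79/6. SS_res = 103. SS_tot = 1373/6. R^2 = 1 - 103/(1373/6) = 755/1373.

755/1373


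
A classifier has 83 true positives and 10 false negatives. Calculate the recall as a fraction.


Recall = TP / (TP + FN) = 83 / 93 = 83/93.

83/93


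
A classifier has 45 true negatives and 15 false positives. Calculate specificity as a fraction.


Specificity = TN / (TN + FP) = 45 / 60 = 3/4.

3/4


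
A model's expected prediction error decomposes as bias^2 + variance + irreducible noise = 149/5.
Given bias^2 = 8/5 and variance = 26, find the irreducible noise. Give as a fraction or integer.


Total error = bias^2 + variance + irreducible noise. So irreducible noise = 149/5 - 8/5 - 26 = 11/5.

11/5


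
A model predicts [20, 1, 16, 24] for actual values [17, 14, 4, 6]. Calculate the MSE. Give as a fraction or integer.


MSE = (1/4) * ((17-20)^2=9 + (14-1)^2=169 + (4-16)^2=144 + (6-24)^2=324). Sum = 646. MSE = 323/2.

323/2


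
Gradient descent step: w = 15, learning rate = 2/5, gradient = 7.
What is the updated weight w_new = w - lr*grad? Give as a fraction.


w_new = 15 - 2/5 * 7 = 15 - 14/5 = 61/5.

61/5


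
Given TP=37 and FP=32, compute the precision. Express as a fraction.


Precision = TP / (TP + FP) = 37 / 69 = 37/69.

37/69


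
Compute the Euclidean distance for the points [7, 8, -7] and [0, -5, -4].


d = sqrt(sum of squared differences). (7-0)^2=49, (8--5)^2=169, (-7--4)^2=9. Sum = 227.

sqrt(227)


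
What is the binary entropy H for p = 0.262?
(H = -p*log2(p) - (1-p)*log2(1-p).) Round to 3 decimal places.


H = -0.262*log2(0.262) - 0.738*log2(0.738) = 0.830.

0.830


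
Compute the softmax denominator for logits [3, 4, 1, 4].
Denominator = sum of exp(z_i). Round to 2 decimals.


Denom = e^3=20.0855 + e^4=54.5982 + e^1=2.7183 + e^4=54.5982. Sum = 132.0002, which rounds to 132.00.

132.00


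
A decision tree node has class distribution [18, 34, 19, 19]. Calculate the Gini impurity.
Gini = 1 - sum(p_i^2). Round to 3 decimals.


Total = 90. Proportions: 18/90, 34/90, 19/90, 19/90. sum(p_i^2) = 0.2719. Gini = 1 - 0.2719 = 0.7281, which rounds to 0.728.

0.728


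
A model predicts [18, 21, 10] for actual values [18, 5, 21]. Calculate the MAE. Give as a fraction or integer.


MAE = (1/3) * (|18-18|=0 + |5-21|=16 + |21-10|=11). Sum = 27. MAE = 9.

9


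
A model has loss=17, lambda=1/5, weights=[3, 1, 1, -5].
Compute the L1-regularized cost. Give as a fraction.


L1 norm = sum(|w|) = 10. J = 17 + 1/5 * 10 = 19.

19


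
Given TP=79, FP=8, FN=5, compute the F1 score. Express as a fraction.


Precision = 79/87 = 79/87. Recall = 79/84 = 79/84. F1 = 2*P*R/(P+R) = 158/171.

158/171


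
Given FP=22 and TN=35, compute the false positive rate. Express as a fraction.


FPR = FP / (FP + TN) = 22 / 57 = 22/57.

22/57


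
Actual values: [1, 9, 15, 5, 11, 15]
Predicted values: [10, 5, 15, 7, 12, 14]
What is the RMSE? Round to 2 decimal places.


MSE = 17.1667. RMSE = sqrt(17.1667) = 4.14.

4.14


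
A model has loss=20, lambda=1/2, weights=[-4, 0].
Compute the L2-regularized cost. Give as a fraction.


L2 sq norm = sum(w^2) = 16. J = 20 + 1/2 * 16 = 28.

28


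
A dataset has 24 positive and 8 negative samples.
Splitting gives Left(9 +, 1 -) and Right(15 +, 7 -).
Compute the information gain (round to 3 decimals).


H(parent) = 0.8113. H(left) = 0.4690, H(right) = 0.9024. Weighted = (10/32)*0.4690 + (22/32)*0.9024 = 0.7670. IG = 0.8113 - 0.7670 = 0.0443, which rounds to 0.044.

0.044


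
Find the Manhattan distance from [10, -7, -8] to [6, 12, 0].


d = sum of absolute differences: |10-6|=4 + |-7-12|=19 + |-8-0|=8 = 31.

31


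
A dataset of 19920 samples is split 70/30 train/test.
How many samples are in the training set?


Test set = 19920 * 30% = 5976. Training set = 19920 - 5976 = 13944.

13944


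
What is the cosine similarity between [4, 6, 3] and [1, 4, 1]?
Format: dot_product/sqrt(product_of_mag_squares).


dot = 31. |a|^2 = 61, |b|^2 = 18. cos = 31/sqrt(1098).

31/sqrt(1098)


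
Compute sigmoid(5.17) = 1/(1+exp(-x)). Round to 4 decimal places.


sigma(5.17) = 1/(1+e^(-5.17)) = 1/(1+0.005685) = 1/1.005685 = 0.9943.

0.9943


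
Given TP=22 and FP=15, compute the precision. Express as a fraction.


Precision = TP / (TP + FP) = 22 / 37 = 22/37.

22/37


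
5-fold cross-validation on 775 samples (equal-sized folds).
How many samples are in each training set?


Each validation fold has 775/5 = 155 samples. Training set = 775 - 155 = 620.

620


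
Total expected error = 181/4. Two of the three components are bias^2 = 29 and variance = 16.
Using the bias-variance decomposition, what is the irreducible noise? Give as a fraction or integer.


Total error = bias^2 + variance + irreducible noise. So irreducible noise = 181/4 - 29 - 16 = 1/4.

1/4


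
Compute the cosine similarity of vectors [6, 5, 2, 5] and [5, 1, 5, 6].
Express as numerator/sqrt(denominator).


dot = 75. |a|^2 = 90, |b|^2 = 87. cos = 75/sqrt(7830).

75/sqrt(7830)


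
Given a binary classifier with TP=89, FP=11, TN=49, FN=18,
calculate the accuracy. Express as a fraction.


Accuracy = (TP + TN) / (TP + TN + FP + FN) = (89 + 49) / 167 = 138/167.

138/167


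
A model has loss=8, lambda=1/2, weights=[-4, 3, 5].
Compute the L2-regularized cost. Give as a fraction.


L2 sq norm = sum(w^2) = 50. J = 8 + 1/2 * 50 = 33.

33


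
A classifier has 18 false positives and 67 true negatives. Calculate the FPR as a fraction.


FPR = FP / (FP + TN) = 18 / 85 = 18/85.

18/85


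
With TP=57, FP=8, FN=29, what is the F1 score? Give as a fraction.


Precision = 57/65 = 57/65. Recall = 57/86 = 57/86. F1 = 2*P*R/(P+R) = 114/151.

114/151


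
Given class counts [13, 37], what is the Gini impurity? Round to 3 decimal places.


Total = 50. Proportions: 13/50, 37/50. sum(p_i^2) = 0.6152. Gini = 1 - 0.6152 = 0.3848, which rounds to 0.385.

0.385


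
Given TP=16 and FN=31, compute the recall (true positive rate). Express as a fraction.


Recall = TP / (TP + FN) = 16 / 47 = 16/47.

16/47


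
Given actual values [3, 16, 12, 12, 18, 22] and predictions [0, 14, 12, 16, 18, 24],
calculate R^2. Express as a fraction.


Mean(y) = 83/6. SS_res = 33. SS_tot = 1277/6. R^2 = 1 - 33/(1277/6) = 1079/1277.

1079/1277


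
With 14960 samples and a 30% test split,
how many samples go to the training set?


Test set = 14960 * 30% = 4488. Training set = 14960 - 4488 = 10472.

10472


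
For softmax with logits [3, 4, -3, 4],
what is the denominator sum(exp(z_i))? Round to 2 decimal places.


Denom = e^3=20.0855 + e^4=54.5982 + e^-3=0.0498 + e^4=54.5982. Sum = 129.3317, which rounds to 129.33.

129.33


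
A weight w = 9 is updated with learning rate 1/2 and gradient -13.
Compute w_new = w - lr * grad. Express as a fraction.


w_new = 9 - 1/2 * -13 = 9 - -13/2 = 31/2.

31/2


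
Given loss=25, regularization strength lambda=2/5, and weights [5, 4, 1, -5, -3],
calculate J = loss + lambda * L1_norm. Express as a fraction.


L1 norm = sum(|w|) = 18. J = 25 + 2/5 * 18 = 161/5.

161/5


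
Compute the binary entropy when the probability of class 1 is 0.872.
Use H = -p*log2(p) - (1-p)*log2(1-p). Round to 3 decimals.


H = -0.872*log2(0.872) - 0.128*log2(0.128) = 0.552.

0.552


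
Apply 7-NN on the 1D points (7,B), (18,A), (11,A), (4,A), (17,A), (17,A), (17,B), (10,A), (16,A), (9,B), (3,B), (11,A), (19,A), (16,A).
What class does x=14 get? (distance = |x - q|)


Distances: |7-14|=7, |18-14|=4, |11-14|=3, |4-14|=10, |17-14|=3, |17-14|=3, |17-14|=3, |10-14|=4, |16-14|=2, |9-14|=5, |3-14|=11, |11-14|=3, |19-14|=5, |16-14|=2. 7 nearest: (16,A), (16,A), (11,A), (17,A), (17,A), (11,A), (17,B). Counts: {'A': 6, 'B': 1}. Majority class: A.

A


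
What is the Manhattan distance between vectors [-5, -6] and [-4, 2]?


d = sum of absolute differences: |-5--4|=1 + |-6-2|=8 = 9.

9


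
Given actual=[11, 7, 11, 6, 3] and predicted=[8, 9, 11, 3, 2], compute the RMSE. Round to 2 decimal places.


MSE = 4.6000. RMSE = sqrt(4.6000) = 2.14.

2.14
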